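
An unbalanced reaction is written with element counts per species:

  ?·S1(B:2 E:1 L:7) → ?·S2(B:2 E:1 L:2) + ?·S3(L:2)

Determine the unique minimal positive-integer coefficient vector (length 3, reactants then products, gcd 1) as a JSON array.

B: 2·2 = 4 | 2·2+5·0 = 4
E: 2·1 = 2 | 2·1+5·0 = 2
L: 2·7 = 14 | 2·2+5·2 = 14
gcd(2,2,5) = 1

Coefficients: [2, 2, 5]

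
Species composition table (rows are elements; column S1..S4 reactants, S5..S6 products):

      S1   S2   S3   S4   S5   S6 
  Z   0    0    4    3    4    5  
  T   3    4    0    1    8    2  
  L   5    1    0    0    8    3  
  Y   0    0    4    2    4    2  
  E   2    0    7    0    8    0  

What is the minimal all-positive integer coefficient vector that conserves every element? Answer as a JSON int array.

Z: 5·0+2·0+2·4+3·3 = 17 | 3·4+1·5 = 17
T: 5·3+2·4+2·0+3·1 = 26 | 3·8+1·2 = 26
L: 5·5+2·1+2·0+3·0 = 27 | 3·8+1·3 = 27
Y: 5·0+2·0+2·4+3·2 = 14 | 3·4+1·2 = 14
E: 5·2+2·0+2·7+3·0 = 24 | 3·8+1·0 = 24
gcd(5,2,2,3,3,1) = 1

Coefficients: [5, 2, 2, 3, 3, 1]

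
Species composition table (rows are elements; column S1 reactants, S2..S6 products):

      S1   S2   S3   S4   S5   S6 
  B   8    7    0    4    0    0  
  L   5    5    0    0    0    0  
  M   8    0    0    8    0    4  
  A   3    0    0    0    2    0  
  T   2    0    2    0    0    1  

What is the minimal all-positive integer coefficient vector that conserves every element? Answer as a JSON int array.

Coefficients: [4, 4, 1, 1, 6, 6]

B: 4·8 = 32 | 4·7+1·0+1·4+6·0+6·0 = 32
L: 4·5 = 20 | 4·5+1·0+1·0+6·0+6·0 = 20
M: 4·8 = 32 | 4·0+1·0+1·8+6·0+6·4 = 32
A: 4·3 = 12 | 4·0+1·0+1·0+6·2+6·0 = 12
T: 4·2 = 8 | 4·0+1·2+1·0+6·0+6·1 = 8
gcd(4,4,1,1,6,6) = 1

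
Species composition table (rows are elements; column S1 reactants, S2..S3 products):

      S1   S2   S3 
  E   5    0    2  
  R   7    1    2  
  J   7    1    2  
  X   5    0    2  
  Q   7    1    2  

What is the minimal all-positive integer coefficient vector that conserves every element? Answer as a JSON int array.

E: 2·5 = 10 | 4·0+5·2 = 10
R: 2·7 = 14 | 4·1+5·2 = 14
J: 2·7 = 14 | 4·1+5·2 = 14
X: 2·5 = 10 | 4·0+5·2 = 10
Q: 2·7 = 14 | 4·1+5·2 = 14
gcd(2,4,5) = 1

Coefficients: [2, 4, 5]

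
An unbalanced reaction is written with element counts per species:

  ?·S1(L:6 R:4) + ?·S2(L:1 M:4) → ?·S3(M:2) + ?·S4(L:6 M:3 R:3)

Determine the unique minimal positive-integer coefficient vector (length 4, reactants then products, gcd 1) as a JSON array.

L: 3·6+6·1 = 24 | 6·0+4·6 = 24
M: 3·0+6·4 = 24 | 6·2+4·3 = 24
R: 3·4+6·0 = 12 | 6·0+4·3 = 12
gcd(3,6,6,4) = 1

Coefficients: [3, 6, 6, 4]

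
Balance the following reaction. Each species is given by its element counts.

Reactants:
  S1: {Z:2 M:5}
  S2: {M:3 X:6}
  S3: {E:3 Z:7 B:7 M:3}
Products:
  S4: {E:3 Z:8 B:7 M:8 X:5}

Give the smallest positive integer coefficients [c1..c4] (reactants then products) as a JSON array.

E: 3·0+5·0+6·3 = 18 | 6·3 = 18
Z: 3·2+5·0+6·7 = 48 | 6·8 = 48
B: 3·0+5·0+6·7 = 42 | 6·7 = 42
M: 3·5+5·3+6·3 = 48 | 6·8 = 48
X: 3·0+5·6+6·0 = 30 | 6·5 = 30
gcd(3,5,6,6) = 1

Coefficients: [3, 5, 6, 6]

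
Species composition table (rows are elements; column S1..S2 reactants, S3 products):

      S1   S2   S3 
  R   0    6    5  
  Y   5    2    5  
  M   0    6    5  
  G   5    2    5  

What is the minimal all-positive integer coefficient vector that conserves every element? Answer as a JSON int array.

R: 4·0+5·6 = 30 | 6·5 = 30
Y: 4·5+5·2 = 30 | 6·5 = 30
M: 4·0+5·6 = 30 | 6·5 = 30
G: 4·5+5·2 = 30 | 6·5 = 30
gcd(4,5,6) = 1

Coefficients: [4, 5, 6]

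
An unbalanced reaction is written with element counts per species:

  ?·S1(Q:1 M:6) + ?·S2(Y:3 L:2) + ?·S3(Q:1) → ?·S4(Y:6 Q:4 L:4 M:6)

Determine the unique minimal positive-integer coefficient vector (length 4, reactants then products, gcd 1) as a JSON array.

Coefficients: [1, 2, 3, 1]

Y: 1·0+2·3+3·0 = 6 | 1·6 = 6
Q: 1·1+2·0+3·1 = 4 | 1·4 = 4
L: 1·0+2·2+3·0 = 4 | 1·4 = 4
M: 1·6+2·0+3·0 = 6 | 1·6 = 6
gcd(1,2,3,1) = 1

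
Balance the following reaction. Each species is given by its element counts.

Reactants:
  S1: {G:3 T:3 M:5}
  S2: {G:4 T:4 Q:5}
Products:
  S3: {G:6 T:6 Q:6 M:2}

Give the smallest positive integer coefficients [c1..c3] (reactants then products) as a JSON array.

G: 2·3+6·4 = 30 | 5·6 = 30
T: 2·3+6·4 = 30 | 5·6 = 30
Q: 2·0+6·5 = 30 | 5·6 = 30
M: 2·5+6·0 = 10 | 5·2 = 10
gcd(2,6,5) = 1

Coefficients: [2, 6, 5]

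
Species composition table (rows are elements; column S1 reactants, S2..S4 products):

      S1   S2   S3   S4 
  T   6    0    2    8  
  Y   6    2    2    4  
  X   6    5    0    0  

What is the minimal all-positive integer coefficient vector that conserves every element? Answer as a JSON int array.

Coefficients: [5, 6, 3, 3]

T: 5·6 = 30 | 6·0+3·2+3·8 = 30
Y: 5·6 = 30 | 6·2+3·2+3·4 = 30
X: 5·6 = 30 | 6·5+3·0+3·0 = 30
gcd(5,6,3,3) = 1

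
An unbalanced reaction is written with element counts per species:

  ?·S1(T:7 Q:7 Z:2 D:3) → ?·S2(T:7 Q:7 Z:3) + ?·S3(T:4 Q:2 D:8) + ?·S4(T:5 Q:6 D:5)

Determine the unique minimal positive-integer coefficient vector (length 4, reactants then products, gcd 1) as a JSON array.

T: 6·7 = 42 | 4·7+1·4+2·5 = 42
Q: 6·7 = 42 | 4·7+1·2+2·6 = 42
Z: 6·2 = 12 | 4·3+1·0+2·0 = 12
D: 6·3 = 18 | 4·0+1·8+2·5 = 18
gcd(6,4,1,2) = 1

Coefficients: [6, 4, 1, 2]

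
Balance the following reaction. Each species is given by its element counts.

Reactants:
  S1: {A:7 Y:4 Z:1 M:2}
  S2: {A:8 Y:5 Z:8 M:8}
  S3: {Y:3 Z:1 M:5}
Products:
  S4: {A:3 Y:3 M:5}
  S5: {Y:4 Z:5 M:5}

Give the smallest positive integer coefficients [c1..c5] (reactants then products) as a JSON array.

Coefficients: [1, 1, 6, 5, 3]

A: 1·7+1·8+6·0 = 15 | 5·3+3·0 = 15
Y: 1·4+1·5+6·3 = 27 | 5·3+3·4 = 27
Z: 1·1+1·8+6·1 = 15 | 5·0+3·5 = 15
M: 1·2+1·8+6·5 = 40 | 5·5+3·5 = 40
gcd(1,1,6,5,3) = 1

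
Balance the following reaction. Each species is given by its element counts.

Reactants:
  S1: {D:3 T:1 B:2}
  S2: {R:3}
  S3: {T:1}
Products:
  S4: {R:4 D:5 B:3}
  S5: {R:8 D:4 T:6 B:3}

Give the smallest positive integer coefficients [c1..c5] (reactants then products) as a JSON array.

R: 3·0+4·3+3·0 = 12 | 1·4+1·8 = 12
D: 3·3+4·0+3·0 = 9 | 1·5+1·4 = 9
T: 3·1+4·0+3·1 = 6 | 1·0+1·6 = 6
B: 3·2+4·0+3·0 = 6 | 1·3+1·3 = 6
gcd(3,4,3,1,1) = 1

Coefficients: [3, 4, 3, 1, 1]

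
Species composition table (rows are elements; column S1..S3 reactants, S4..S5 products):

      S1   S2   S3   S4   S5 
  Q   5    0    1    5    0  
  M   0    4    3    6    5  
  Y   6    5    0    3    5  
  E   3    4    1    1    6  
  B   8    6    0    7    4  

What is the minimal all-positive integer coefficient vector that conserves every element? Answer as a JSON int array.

Coefficients: [1, 3, 5, 2, 3]

Q: 1·5+3·0+5·1 = 10 | 2·5+3·0 = 10
M: 1·0+3·4+5·3 = 27 | 2·6+3·5 = 27
Y: 1·6+3·5+5·0 = 21 | 2·3+3·5 = 21
E: 1·3+3·4+5·1 = 20 | 2·1+3·6 = 20
B: 1·8+3·6+5·0 = 26 | 2·7+3·4 = 26
gcd(1,3,5,2,3) = 1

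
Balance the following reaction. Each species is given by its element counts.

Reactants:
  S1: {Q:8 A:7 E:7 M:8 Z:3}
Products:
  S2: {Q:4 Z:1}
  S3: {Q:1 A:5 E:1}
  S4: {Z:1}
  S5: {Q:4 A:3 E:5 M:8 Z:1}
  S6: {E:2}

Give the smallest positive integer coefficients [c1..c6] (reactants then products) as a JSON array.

Coefficients: [5, 4, 4, 6, 5, 3]

Q: 5·8 = 40 | 4·4+4·1+6·0+5·4+3·0 = 40
A: 5·7 = 35 | 4·0+4·5+6·0+5·3+3·0 = 35
E: 5·7 = 35 | 4·0+4·1+6·0+5·5+3·2 = 35
M: 5·8 = 40 | 4·0+4·0+6·0+5·8+3·0 = 40
Z: 5·3 = 15 | 4·1+4·0+6·1+5·1+3·0 = 15
gcd(5,4,4,6,5,3) = 1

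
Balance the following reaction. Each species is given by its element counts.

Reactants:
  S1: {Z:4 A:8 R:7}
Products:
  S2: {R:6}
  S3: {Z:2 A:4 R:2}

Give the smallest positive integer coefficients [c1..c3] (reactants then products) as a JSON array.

Coefficients: [2, 1, 4]

Z: 2·4 = 8 | 1·0+4·2 = 8
A: 2·8 = 16 | 1·0+4·4 = 16
R: 2·7 = 14 | 1·6+4·2 = 14
gcd(2,1,4) = 1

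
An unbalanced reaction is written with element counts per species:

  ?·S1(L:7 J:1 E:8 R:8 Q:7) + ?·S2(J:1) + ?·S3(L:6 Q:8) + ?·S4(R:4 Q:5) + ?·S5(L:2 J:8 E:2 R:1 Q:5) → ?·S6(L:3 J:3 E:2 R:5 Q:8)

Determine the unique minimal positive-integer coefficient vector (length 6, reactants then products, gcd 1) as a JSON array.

Coefficients: [1, 6, 1, 4, 1, 5]

L: 1·7+6·0+1·6+4·0+1·2 = 15 | 5·3 = 15
J: 1·1+6·1+1·0+4·0+1·8 = 15 | 5·3 = 15
E: 1·8+6·0+1·0+4·0+1·2 = 10 | 5·2 = 10
R: 1·8+6·0+1·0+4·4+1·1 = 25 | 5·5 = 25
Q: 1·7+6·0+1·8+4·5+1·5 = 40 | 5·8 = 40
gcd(1,6,1,4,1,5) = 1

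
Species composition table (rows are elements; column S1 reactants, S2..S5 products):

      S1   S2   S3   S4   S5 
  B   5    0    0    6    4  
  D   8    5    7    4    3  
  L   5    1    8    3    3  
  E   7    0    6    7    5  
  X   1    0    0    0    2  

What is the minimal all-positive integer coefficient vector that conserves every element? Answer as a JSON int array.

B: 6·5 = 30 | 4·0+1·0+3·6+3·4 = 30
D: 6·8 = 48 | 4·5+1·7+3·4+3·3 = 48
L: 6·5 = 30 | 4·1+1·8+3·3+3·3 = 30
E: 6·7 = 42 | 4·0+1·6+3·7+3·5 = 42
X: 6·1 = 6 | 4·0+1·0+3·0+3·2 = 6
gcd(6,4,1,3,3) = 1

Coefficients: [6, 4, 1, 3, 3]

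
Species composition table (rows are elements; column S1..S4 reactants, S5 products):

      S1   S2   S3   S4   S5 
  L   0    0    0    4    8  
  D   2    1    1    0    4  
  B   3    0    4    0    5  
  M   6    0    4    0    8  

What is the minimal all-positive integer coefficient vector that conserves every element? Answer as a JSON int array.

L: 2·0+3·0+1·0+4·4 = 16 | 2·8 = 16
D: 2·2+3·1+1·1+4·0 = 8 | 2·4 = 8
B: 2·3+3·0+1·4+4·0 = 10 | 2·5 = 10
M: 2·6+3·0+1·4+4·0 = 16 | 2·8 = 16
gcd(2,3,1,4,2) = 1

Coefficients: [2, 3, 1, 4, 2]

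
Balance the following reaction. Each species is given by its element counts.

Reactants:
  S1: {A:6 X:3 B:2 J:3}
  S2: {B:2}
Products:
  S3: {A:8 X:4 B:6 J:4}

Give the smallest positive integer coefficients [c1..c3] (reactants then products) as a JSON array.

Coefficients: [4, 5, 3]

A: 4·6+5·0 = 24 | 3·8 = 24
X: 4·3+5·0 = 12 | 3·4 = 12
B: 4·2+5·2 = 18 | 3·6 = 18
J: 4·3+5·0 = 12 | 3·4 = 12
gcd(4,5,3) = 1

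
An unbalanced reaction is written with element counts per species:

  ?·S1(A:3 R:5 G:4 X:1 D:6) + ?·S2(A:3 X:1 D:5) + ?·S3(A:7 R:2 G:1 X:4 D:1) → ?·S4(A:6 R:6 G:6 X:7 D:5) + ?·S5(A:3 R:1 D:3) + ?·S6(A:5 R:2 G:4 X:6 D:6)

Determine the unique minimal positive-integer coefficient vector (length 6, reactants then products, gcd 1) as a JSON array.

A: 2·3+3·3+2·7 = 29 | 1·6+6·3+1·5 = 29
R: 2·5+3·0+2·2 = 14 | 1·6+6·1+1·2 = 14
G: 2·4+3·0+2·1 = 10 | 1·6+6·0+1·4 = 10
X: 2·1+3·1+2·4 = 13 | 1·7+6·0+1·6 = 13
D: 2·6+3·5+2·1 = 29 | 1·5+6·3+1·6 = 29
gcd(2,3,2,1,6,1) = 1

Coefficients: [2, 3, 2, 1, 6, 1]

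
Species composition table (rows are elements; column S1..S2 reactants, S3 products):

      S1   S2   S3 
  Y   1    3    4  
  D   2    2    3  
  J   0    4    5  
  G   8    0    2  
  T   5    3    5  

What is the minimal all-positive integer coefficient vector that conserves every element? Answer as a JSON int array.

Y: 1·1+5·3 = 16 | 4·4 = 16
D: 1·2+5·2 = 12 | 4·3 = 12
J: 1·0+5·4 = 20 | 4·5 = 20
G: 1·8+5·0 = 8 | 4·2 = 8
T: 1·5+5·3 = 20 | 4·5 = 20
gcd(1,5,4) = 1

Coefficients: [1, 5, 4]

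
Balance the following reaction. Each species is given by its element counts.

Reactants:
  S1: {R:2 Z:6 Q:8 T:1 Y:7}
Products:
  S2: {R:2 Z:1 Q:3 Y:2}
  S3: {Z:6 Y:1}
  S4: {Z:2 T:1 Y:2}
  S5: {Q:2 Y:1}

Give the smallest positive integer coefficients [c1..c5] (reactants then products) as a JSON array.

R: 2·2 = 4 | 2·2+1·0+2·0+5·0 = 4
Z: 2·6 = 12 | 2·1+1·6+2·2+5·0 = 12
Q: 2·8 = 16 | 2·3+1·0+2·0+5·2 = 16
T: 2·1 = 2 | 2·0+1·0+2·1+5·0 = 2
Y: 2·7 = 14 | 2·2+1·1+2·2+5·1 = 14
gcd(2,2,1,2,5) = 1

Coefficients: [2, 2, 1, 2, 5]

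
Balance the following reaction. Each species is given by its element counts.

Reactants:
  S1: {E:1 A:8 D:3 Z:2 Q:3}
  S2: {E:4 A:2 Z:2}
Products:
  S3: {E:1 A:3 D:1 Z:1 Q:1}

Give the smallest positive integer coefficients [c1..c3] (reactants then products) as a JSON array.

E: 2·1+1·4 = 6 | 6·1 = 6
A: 2·8+1·2 = 18 | 6·3 = 18
D: 2·3+1·0 = 6 | 6·1 = 6
Z: 2·2+1·2 = 6 | 6·1 = 6
Q: 2·3+1·0 = 6 | 6·1 = 6
gcd(2,1,6) = 1

Coefficients: [2, 1, 6]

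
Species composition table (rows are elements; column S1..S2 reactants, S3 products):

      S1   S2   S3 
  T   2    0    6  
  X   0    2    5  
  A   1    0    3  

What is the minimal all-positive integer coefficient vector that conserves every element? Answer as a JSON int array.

T: 6·2+5·0 = 12 | 2·6 = 12
X: 6·0+5·2 = 10 | 2·5 = 10
A: 6·1+5·0 = 6 | 2·3 = 6
gcd(6,5,2) = 1

Coefficients: [6, 5, 2]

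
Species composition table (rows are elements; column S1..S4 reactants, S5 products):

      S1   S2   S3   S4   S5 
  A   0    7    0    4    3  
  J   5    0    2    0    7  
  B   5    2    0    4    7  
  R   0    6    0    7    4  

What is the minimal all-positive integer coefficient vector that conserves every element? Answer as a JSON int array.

Coefficients: [5, 1, 5, 2, 5]

A: 5·0+1·7+5·0+2·4 = 15 | 5·3 = 15
J: 5·5+1·0+5·2+2·0 = 35 | 5·7 = 35
B: 5·5+1·2+5·0+2·4 = 35 | 5·7 = 35
R: 5·0+1·6+5·0+2·7 = 20 | 5·4 = 20
gcd(5,1,5,2,5) = 1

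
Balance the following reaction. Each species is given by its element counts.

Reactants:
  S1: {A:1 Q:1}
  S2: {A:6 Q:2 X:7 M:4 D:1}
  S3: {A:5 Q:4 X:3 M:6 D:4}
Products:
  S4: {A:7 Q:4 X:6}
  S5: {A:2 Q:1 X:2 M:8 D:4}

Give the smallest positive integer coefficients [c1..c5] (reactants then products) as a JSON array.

A: 1·1+4·6+4·5 = 45 | 5·7+5·2 = 45
Q: 1·1+4·2+4·4 = 25 | 5·4+5·1 = 25
X: 1·0+4·7+4·3 = 40 | 5·6+5·2 = 40
M: 1·0+4·4+4·6 = 40 | 5·0+5·8 = 40
D: 1·0+4·1+4·4 = 20 | 5·0+5·4 = 20
gcd(1,4,4,5,5) = 1

Coefficients: [1, 4, 4, 5, 5]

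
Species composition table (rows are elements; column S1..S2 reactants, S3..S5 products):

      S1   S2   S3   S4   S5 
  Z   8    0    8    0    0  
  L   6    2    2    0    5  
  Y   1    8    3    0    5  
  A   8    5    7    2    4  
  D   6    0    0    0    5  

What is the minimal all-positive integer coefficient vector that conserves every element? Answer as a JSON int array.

Coefficients: [5, 5, 5, 3, 6]

Z: 5·8+5·0 = 40 | 5·8+3·0+6·0 = 40
L: 5·6+5·2 = 40 | 5·2+3·0+6·5 = 40
Y: 5·1+5·8 = 45 | 5·3+3·0+6·5 = 45
A: 5·8+5·5 = 65 | 5·7+3·2+6·4 = 65
D: 5·6+5·0 = 30 | 5·0+3·0+6·5 = 30
gcd(5,5,5,3,6) = 1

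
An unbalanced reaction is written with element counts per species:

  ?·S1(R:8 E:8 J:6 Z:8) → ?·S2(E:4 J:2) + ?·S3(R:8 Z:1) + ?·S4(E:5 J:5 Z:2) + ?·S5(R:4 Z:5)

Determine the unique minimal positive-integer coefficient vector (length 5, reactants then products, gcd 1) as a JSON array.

R: 5·8 = 40 | 5·0+2·8+4·0+6·4 = 40
E: 5·8 = 40 | 5·4+2·0+4·5+6·0 = 40
J: 5·6 = 30 | 5·2+2·0+4·5+6·0 = 30
Z: 5·8 = 40 | 5·0+2·1+4·2+6·5 = 40
gcd(5,5,2,4,6) = 1

Coefficients: [5, 5, 2, 4, 6]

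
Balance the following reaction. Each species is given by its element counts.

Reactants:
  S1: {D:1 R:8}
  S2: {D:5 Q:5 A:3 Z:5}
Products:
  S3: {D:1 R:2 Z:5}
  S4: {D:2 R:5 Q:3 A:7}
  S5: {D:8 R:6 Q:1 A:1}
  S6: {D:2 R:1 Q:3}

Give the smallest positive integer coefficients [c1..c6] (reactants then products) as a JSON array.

D: 4·1+5·5 = 29 | 5·1+2·2+1·8+6·2 = 29
R: 4·8+5·0 = 32 | 5·2+2·5+1·6+6·1 = 32
Q: 4·0+5·5 = 25 | 5·0+2·3+1·1+6·3 = 25
A: 4·0+5·3 = 15 | 5·0+2·7+1·1+6·0 = 15
Z: 4·0+5·5 = 25 | 5·5+2·0+1·0+6·0 = 25
gcd(4,5,5,2,1,6) = 1

Coefficients: [4, 5, 5, 2, 1, 6]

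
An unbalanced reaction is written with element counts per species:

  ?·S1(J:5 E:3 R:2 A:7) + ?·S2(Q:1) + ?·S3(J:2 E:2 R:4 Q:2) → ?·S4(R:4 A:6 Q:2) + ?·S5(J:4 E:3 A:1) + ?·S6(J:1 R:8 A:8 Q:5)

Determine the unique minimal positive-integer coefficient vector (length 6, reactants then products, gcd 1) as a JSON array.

J: 4·5+6·0+3·2 = 26 | 1·0+6·4+2·1 = 26
E: 4·3+6·0+3·2 = 18 | 1·0+6·3+2·0 = 18
R: 4·2+6·0+3·4 = 20 | 1·4+6·0+2·8 = 20
A: 4·7+6·0+3·0 = 28 | 1·6+6·1+2·8 = 28
Q: 4·0+6·1+3·2 = 12 | 1·2+6·0+2·5 = 12
gcd(4,6,3,1,6,2) = 1

Coefficients: [4, 6, 3, 1, 6, 2]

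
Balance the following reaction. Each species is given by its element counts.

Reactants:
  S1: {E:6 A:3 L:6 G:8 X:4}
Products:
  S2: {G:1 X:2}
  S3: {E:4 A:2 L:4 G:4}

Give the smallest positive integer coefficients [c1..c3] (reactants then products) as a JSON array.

Coefficients: [2, 4, 3]

E: 2·6 = 12 | 4·0+3·4 = 12
A: 2·3 = 6 | 4·0+3·2 = 6
L: 2·6 = 12 | 4·0+3·4 = 12
G: 2·8 = 16 | 4·1+3·4 = 16
X: 2·4 = 8 | 4·2+3·0 = 8
gcd(2,4,3) = 1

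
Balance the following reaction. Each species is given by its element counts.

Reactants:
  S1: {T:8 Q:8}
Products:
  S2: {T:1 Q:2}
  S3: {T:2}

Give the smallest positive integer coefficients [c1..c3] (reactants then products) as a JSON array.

T: 1·8 = 8 | 4·1+2·2 = 8
Q: 1·8 = 8 | 4·2+2·0 = 8
gcd(1,4,2) = 1

Coefficients: [1, 4, 2]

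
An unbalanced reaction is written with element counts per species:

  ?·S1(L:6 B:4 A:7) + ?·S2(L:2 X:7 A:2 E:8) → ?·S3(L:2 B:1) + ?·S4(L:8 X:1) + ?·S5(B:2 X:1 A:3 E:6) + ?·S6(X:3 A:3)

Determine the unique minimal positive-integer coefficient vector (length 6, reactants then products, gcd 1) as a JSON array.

L: 3·6+3·2 = 24 | 4·2+2·8+4·0+5·0 = 24
B: 3·4+3·0 = 12 | 4·1+2·0+4·2+5·0 = 12
X: 3·0+3·7 = 21 | 4·0+2·1+4·1+5·3 = 21
A: 3·7+3·2 = 27 | 4·0+2·0+4·3+5·3 = 27
E: 3·0+3·8 = 24 | 4·0+2·0+4·6+5·0 = 24
gcd(3,3,4,2,4,5) = 1

Coefficients: [3, 3, 4, 2, 4, 5]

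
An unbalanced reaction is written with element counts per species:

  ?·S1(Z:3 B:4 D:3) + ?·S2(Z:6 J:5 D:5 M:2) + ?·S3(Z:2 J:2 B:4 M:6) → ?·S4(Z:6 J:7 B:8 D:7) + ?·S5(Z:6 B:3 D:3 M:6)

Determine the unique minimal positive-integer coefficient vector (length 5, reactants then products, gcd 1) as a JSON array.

Z: 6·3+3·6+3·2 = 42 | 3·6+4·6 = 42
J: 6·0+3·5+3·2 = 21 | 3·7+4·0 = 21
B: 6·4+3·0+3·4 = 36 | 3·8+4·3 = 36
D: 6·3+3·5+3·0 = 33 | 3·7+4·3 = 33
M: 6·0+3·2+3·6 = 24 | 3·0+4·6 = 24
gcd(6,3,3,3,4) = 1

Coefficients: [6, 3, 3, 3, 4]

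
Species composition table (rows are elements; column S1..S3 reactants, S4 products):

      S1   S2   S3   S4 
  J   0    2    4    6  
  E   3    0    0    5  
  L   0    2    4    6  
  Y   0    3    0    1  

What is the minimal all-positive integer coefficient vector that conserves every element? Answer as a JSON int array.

Coefficients: [5, 1, 4, 3]

J: 5·0+1·2+4·4 = 18 | 3·6 = 18
E: 5·3+1·0+4·0 = 15 | 3·5 = 15
L: 5·0+1·2+4·4 = 18 | 3·6 = 18
Y: 5·0+1·3+4·0 = 3 | 3·1 = 3
gcd(5,1,4,3) = 1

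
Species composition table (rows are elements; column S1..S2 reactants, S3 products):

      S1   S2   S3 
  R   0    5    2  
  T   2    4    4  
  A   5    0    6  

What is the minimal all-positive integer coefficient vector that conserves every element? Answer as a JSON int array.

Coefficients: [6, 2, 5]

R: 6·0+2·5 = 10 | 5·2 = 10
T: 6·2+2·4 = 20 | 5·4 = 20
A: 6·5+2·0 = 30 | 5·6 = 30
gcd(6,2,5) = 1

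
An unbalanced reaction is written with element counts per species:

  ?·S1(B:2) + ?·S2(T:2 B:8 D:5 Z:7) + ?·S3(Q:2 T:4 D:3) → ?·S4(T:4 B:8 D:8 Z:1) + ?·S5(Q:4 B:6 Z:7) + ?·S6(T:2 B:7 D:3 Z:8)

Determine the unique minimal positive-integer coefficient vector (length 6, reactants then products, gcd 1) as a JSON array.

Coefficients: [5, 6, 2, 3, 1, 4]

Q: 5·0+6·0+2·2 = 4 | 3·0+1·4+4·0 = 4
T: 5·0+6·2+2·4 = 20 | 3·4+1·0+4·2 = 20
B: 5·2+6·8+2·0 = 58 | 3·8+1·6+4·7 = 58
D: 5·0+6·5+2·3 = 36 | 3·8+1·0+4·3 = 36
Z: 5·0+6·7+2·0 = 42 | 3·1+1·7+4·8 = 42
gcd(5,6,2,3,1,4) = 1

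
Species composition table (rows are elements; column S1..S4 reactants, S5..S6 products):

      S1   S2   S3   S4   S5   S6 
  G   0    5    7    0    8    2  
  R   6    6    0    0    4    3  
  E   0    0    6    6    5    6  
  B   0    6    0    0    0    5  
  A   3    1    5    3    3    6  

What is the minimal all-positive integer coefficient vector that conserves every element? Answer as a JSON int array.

G: 2·0+5·5+5·7+6·0 = 60 | 6·8+6·2 = 60
R: 2·6+5·6+5·0+6·0 = 42 | 6·4+6·3 = 42
E: 2·0+5·0+5·6+6·6 = 66 | 6·5+6·6 = 66
B: 2·0+5·6+5·0+6·0 = 30 | 6·0+6·5 = 30
A: 2·3+5·1+5·5+6·3 = 54 | 6·3+6·6 = 54
gcd(2,5,5,6,6,6) = 1

Coefficients: [2, 5, 5, 6, 6, 6]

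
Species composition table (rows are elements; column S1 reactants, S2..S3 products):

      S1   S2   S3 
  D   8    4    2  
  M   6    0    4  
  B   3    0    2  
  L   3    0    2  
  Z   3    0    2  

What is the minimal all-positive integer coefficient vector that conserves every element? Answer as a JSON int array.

Coefficients: [4, 5, 6]

D: 4·8 = 32 | 5·4+6·2 = 32
M: 4·6 = 24 | 5·0+6·4 = 24
B: 4·3 = 12 | 5·0+6·2 = 12
L: 4·3 = 12 | 5·0+6·2 = 12
Z: 4·3 = 12 | 5·0+6·2 = 12
gcd(4,5,6) = 1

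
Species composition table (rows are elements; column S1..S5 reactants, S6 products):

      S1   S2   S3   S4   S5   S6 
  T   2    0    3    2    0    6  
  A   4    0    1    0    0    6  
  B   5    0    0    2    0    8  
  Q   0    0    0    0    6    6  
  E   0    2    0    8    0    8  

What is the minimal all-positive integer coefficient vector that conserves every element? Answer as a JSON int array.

T: 4·2+4·0+2·3+2·2+3·0 = 18 | 3·6 = 18
A: 4·4+4·0+2·1+2·0+3·0 = 18 | 3·6 = 18
B: 4·5+4·0+2·0+2·2+3·0 = 24 | 3·8 = 24
Q: 4·0+4·0+2·0+2·0+3·6 = 18 | 3·6 = 18
E: 4·0+4·2+2·0+2·8+3·0 = 24 | 3·8 = 24
gcd(4,4,2,2,3,3) = 1

Coefficients: [4, 4, 2, 2, 3, 3]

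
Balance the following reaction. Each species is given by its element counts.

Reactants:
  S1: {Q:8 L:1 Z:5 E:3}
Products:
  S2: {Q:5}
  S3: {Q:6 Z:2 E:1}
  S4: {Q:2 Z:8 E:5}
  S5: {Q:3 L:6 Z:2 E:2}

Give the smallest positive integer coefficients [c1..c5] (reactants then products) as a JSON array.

Q: 6·8 = 48 | 1·5+6·6+2·2+1·3 = 48
L: 6·1 = 6 | 1·0+6·0+2·0+1·6 = 6
Z: 6·5 = 30 | 1·0+6·2+2·8+1·2 = 30
E: 6·3 = 18 | 1·0+6·1+2·5+1·2 = 18
gcd(6,1,6,2,1) = 1

Coefficients: [6, 1, 6, 2, 1]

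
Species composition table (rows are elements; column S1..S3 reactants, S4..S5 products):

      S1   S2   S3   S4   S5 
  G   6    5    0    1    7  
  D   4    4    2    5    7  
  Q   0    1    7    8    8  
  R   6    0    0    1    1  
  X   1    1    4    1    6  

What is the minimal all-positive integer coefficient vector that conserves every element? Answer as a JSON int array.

G: 1·6+6·5+6·0 = 36 | 1·1+5·7 = 36
D: 1·4+6·4+6·2 = 40 | 1·5+5·7 = 40
Q: 1·0+6·1+6·7 = 48 | 1·8+5·8 = 48
R: 1·6+6·0+6·0 = 6 | 1·1+5·1 = 6
X: 1·1+6·1+6·4 = 31 | 1·1+5·6 = 31
gcd(1,6,6,1,5) = 1

Coefficients: [1, 6, 6, 1, 5]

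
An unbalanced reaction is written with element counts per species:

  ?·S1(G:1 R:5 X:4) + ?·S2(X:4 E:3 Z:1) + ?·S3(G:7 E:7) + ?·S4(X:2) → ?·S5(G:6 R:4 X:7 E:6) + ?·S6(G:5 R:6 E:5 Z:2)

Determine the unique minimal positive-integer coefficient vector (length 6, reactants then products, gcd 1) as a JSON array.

Coefficients: [6, 2, 5, 5, 6, 1]

G: 6·1+2·0+5·7+5·0 = 41 | 6·6+1·5 = 41
R: 6·5+2·0+5·0+5·0 = 30 | 6·4+1·6 = 30
X: 6·4+2·4+5·0+5·2 = 42 | 6·7+1·0 = 42
E: 6·0+2·3+5·7+5·0 = 41 | 6·6+1·5 = 41
Z: 6·0+2·1+5·0+5·0 = 2 | 6·0+1·2 = 2
gcd(6,2,5,5,6,1) = 1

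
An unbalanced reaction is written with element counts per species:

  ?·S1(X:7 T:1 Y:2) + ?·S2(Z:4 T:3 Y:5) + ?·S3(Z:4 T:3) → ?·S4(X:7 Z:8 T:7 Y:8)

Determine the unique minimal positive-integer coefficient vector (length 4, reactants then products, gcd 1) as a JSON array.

Coefficients: [5, 6, 4, 5]

X: 5·7+6·0+4·0 = 35 | 5·7 = 35
Z: 5·0+6·4+4·4 = 40 | 5·8 = 40
T: 5·1+6·3+4·3 = 35 | 5·7 = 35
Y: 5·2+6·5+4·0 = 40 | 5·8 = 40
gcd(5,6,4,5) = 1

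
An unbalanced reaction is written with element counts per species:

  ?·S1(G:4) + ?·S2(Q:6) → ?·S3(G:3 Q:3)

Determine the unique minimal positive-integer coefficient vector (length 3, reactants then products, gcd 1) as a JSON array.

G: 3·4+2·0 = 12 | 4·3 = 12
Q: 3·0+2·6 = 12 | 4·3 = 12
gcd(3,2,4) = 1

Coefficients: [3, 2, 4]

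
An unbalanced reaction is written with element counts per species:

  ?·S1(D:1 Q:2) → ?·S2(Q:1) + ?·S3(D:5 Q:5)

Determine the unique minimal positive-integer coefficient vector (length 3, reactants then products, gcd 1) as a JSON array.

D: 5·1 = 5 | 5·0+1·5 = 5
Q: 5·2 = 10 | 5·1+1·5 = 10
gcd(5,5,1) = 1

Coefficients: [5, 5, 1]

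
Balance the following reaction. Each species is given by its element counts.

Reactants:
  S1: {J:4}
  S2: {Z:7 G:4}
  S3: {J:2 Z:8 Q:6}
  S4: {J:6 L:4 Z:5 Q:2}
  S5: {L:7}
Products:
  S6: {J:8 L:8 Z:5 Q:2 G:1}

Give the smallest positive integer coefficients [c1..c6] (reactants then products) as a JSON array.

Coefficients: [6, 1, 1, 1, 4, 4]

J: 6·4+1·0+1·2+1·6+4·0 = 32 | 4·8 = 32
L: 6·0+1·0+1·0+1·4+4·7 = 32 | 4·8 = 32
Z: 6·0+1·7+1·8+1·5+4·0 = 20 | 4·5 = 20
Q: 6·0+1·0+1·6+1·2+4·0 = 8 | 4·2 = 8
G: 6·0+1·4+1·0+1·0+4·0 = 4 | 4·1 = 4
gcd(6,1,1,1,4,4) = 1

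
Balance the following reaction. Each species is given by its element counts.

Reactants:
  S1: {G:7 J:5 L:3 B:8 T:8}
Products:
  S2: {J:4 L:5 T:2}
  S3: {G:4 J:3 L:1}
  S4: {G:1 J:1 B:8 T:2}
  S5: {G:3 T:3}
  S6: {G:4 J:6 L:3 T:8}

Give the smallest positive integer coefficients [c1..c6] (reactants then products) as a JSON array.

G: 5·7 = 35 | 2·0+2·4+5·1+6·3+1·4 = 35
J: 5·5 = 25 | 2·4+2·3+5·1+6·0+1·6 = 25
L: 5·3 = 15 | 2·5+2·1+5·0+6·0+1·3 = 15
B: 5·8 = 40 | 2·0+2·0+5·8+6·0+1·0 = 40
T: 5·8 = 40 | 2·2+2·0+5·2+6·3+1·8 = 40
gcd(5,2,2,5,6,1) = 1

Coefficients: [5, 2, 2, 5, 6, 1]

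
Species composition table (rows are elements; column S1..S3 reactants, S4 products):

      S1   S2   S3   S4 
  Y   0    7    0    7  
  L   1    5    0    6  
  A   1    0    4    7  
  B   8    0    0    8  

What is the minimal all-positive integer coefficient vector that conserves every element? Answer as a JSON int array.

Y: 2·0+2·7+3·0 = 14 | 2·7 = 14
L: 2·1+2·5+3·0 = 12 | 2·6 = 12
A: 2·1+2·0+3·4 = 14 | 2·7 = 14
B: 2·8+2·0+3·0 = 16 | 2·8 = 16
gcd(2,2,3,2) = 1

Coefficients: [2, 2, 3, 2]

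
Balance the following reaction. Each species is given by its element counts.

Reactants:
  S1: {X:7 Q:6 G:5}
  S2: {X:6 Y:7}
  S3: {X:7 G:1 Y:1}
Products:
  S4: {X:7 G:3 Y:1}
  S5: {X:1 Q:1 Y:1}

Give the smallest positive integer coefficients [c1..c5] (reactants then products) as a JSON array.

Coefficients: [1, 1, 1, 2, 6]

X: 1·7+1·6+1·7 = 20 | 2·7+6·1 = 20
Q: 1·6+1·0+1·0 = 6 | 2·0+6·1 = 6
G: 1·5+1·0+1·1 = 6 | 2·3+6·0 = 6
Y: 1·0+1·7+1·1 = 8 | 2·1+6·1 = 8
gcd(1,1,1,2,6) = 1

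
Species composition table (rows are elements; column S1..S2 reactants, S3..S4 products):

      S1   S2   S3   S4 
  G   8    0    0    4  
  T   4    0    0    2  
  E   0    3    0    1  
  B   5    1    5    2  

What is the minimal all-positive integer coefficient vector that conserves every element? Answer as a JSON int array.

Coefficients: [3, 2, 1, 6]

G: 3·8+2·0 = 24 | 1·0+6·4 = 24
T: 3·4+2·0 = 12 | 1·0+6·2 = 12
E: 3·0+2·3 = 6 | 1·0+6·1 = 6
B: 3·5+2·1 = 17 | 1·5+6·2 = 17
gcd(3,2,1,6) = 1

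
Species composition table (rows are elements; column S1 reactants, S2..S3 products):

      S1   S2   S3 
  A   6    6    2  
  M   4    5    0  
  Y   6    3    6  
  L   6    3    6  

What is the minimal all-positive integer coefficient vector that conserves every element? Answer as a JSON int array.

Coefficients: [5, 4, 3]

A: 5·6 = 30 | 4·6+3·2 = 30
M: 5·4 = 20 | 4·5+3·0 = 20
Y: 5·6 = 30 | 4·3+3·6 = 30
L: 5·6 = 30 | 4·3+3·6 = 30
gcd(5,4,3) = 1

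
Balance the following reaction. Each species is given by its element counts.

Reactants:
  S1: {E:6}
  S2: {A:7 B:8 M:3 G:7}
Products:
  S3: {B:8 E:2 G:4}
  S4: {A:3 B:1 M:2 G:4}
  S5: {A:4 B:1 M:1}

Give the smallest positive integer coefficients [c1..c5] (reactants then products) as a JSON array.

A: 1·0+4·7 = 28 | 3·0+4·3+4·4 = 28
B: 1·0+4·8 = 32 | 3·8+4·1+4·1 = 32
E: 1·6+4·0 = 6 | 3·2+4·0+4·0 = 6
M: 1·0+4·3 = 12 | 3·0+4·2+4·1 = 12
G: 1·0+4·7 = 28 | 3·4+4·4+4·0 = 28
gcd(1,4,3,4,4) = 1

Coefficients: [1, 4, 3, 4, 4]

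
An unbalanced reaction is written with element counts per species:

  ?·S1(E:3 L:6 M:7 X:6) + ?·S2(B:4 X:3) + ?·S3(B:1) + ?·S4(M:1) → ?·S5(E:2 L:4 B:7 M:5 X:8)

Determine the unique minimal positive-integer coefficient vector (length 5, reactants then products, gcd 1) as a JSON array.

Coefficients: [2, 4, 5, 1, 3]

E: 2·3+4·0+5·0+1·0 = 6 | 3·2 = 6
L: 2·6+4·0+5·0+1·0 = 12 | 3·4 = 12
B: 2·0+4·4+5·1+1·0 = 21 | 3·7 = 21
M: 2·7+4·0+5·0+1·1 = 15 | 3·5 = 15
X: 2·6+4·3+5·0+1·0 = 24 | 3·8 = 24
gcd(2,4,5,1,3) = 1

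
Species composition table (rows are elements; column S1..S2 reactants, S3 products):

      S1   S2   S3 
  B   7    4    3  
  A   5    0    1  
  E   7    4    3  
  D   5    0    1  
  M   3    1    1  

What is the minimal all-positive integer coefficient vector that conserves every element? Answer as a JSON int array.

Coefficients: [1, 2, 5]

B: 1·7+2·4 = 15 | 5·3 = 15
A: 1·5+2·0 = 5 | 5·1 = 5
E: 1·7+2·4 = 15 | 5·3 = 15
D: 1·5+2·0 = 5 | 5·1 = 5
M: 1·3+2·1 = 5 | 5·1 = 5
gcd(1,2,5) = 1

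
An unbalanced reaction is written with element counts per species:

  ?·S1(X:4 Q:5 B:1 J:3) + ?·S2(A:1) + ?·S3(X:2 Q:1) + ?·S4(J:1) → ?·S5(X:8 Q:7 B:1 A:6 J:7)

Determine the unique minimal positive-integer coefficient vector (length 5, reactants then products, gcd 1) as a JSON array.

Coefficients: [1, 6, 2, 4, 1]

X: 1·4+6·0+2·2+4·0 = 8 | 1·8 = 8
Q: 1·5+6·0+2·1+4·0 = 7 | 1·7 = 7
B: 1·1+6·0+2·0+4·0 = 1 | 1·1 = 1
A: 1·0+6·1+2·0+4·0 = 6 | 1·6 = 6
J: 1·3+6·0+2·0+4·1 = 7 | 1·7 = 7
gcd(1,6,2,4,1) = 1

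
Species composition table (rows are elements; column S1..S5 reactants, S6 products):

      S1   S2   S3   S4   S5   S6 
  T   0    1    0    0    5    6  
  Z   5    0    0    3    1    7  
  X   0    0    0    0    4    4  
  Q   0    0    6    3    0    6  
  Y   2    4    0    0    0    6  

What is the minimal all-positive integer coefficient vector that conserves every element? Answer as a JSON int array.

T: 6·0+6·1+5·0+2·0+6·5 = 36 | 6·6 = 36
Z: 6·5+6·0+5·0+2·3+6·1 = 42 | 6·7 = 42
X: 6·0+6·0+5·0+2·0+6·4 = 24 | 6·4 = 24
Q: 6·0+6·0+5·6+2·3+6·0 = 36 | 6·6 = 36
Y: 6·2+6·4+5·0+2·0+6·0 = 36 | 6·6 = 36
gcd(6,6,5,2,6,6) = 1

Coefficients: [6, 6, 5, 2, 6, 6]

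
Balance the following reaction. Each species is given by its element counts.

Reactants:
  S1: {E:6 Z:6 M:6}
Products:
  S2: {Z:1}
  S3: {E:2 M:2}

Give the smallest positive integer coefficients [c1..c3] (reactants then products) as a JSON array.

E: 1·6 = 6 | 6·0+3·2 = 6
Z: 1·6 = 6 | 6·1+3·0 = 6
M: 1·6 = 6 | 6·0+3·2 = 6
gcd(1,6,3) = 1

Coefficients: [1, 6, 3]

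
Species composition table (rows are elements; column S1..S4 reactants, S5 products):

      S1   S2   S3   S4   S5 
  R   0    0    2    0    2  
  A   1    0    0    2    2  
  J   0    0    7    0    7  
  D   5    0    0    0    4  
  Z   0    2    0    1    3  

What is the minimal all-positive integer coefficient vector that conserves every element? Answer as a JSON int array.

R: 4·0+6·0+5·2+3·0 = 10 | 5·2 = 10
A: 4·1+6·0+5·0+3·2 = 10 | 5·2 = 10
J: 4·0+6·0+5·7+3·0 = 35 | 5·7 = 35
D: 4·5+6·0+5·0+3·0 = 20 | 5·4 = 20
Z: 4·0+6·2+5·0+3·1 = 15 | 5·3 = 15
gcd(4,6,5,3,5) = 1

Coefficients: [4, 6, 5, 3, 5]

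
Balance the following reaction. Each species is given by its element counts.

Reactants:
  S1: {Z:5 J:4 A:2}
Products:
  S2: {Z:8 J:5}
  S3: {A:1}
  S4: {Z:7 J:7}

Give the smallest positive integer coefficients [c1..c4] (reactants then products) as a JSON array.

Coefficients: [3, 1, 6, 1]

Z: 3·5 = 15 | 1·8+6·0+1·7 = 15
J: 3·4 = 12 | 1·5+6·0+1·7 = 12
A: 3·2 = 6 | 1·0+6·1+1·0 = 6
gcd(3,1,6,1) = 1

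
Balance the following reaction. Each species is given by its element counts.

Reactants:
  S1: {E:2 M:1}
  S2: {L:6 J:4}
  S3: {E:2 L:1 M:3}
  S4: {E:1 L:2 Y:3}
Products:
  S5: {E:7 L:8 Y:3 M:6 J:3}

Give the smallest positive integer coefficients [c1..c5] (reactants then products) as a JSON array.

E: 6·2+3·0+6·2+4·1 = 28 | 4·7 = 28
L: 6·0+3·6+6·1+4·2 = 32 | 4·8 = 32
Y: 6·0+3·0+6·0+4·3 = 12 | 4·3 = 12
M: 6·1+3·0+6·3+4·0 = 24 | 4·6 = 24
J: 6·0+3·4+6·0+4·0 = 12 | 4·3 = 12
gcd(6,3,6,4,4) = 1

Coefficients: [6, 3, 6, 4, 4]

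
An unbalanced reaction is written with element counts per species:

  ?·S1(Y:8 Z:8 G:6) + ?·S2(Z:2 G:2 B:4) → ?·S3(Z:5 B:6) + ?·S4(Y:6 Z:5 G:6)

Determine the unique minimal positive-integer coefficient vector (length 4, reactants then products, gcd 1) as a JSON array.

Y: 3·8+3·0 = 24 | 2·0+4·6 = 24
Z: 3·8+3·2 = 30 | 2·5+4·5 = 30
G: 3·6+3·2 = 24 | 2·0+4·6 = 24
B: 3·0+3·4 = 12 | 2·6+4·0 = 12
gcd(3,3,2,4) = 1

Coefficients: [3, 3, 2, 4]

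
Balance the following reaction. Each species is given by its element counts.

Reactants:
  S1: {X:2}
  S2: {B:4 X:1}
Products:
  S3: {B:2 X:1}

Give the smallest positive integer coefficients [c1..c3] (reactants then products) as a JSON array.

Coefficients: [1, 2, 4]

B: 1·0+2·4 = 8 | 4·2 = 8
X: 1·2+2·1 = 4 | 4·1 = 4
gcd(1,2,4) = 1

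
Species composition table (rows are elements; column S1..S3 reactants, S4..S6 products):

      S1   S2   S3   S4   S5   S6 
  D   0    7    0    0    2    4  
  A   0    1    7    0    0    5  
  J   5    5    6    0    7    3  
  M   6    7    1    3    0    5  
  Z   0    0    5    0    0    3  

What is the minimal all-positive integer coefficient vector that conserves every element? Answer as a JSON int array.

Coefficients: [1, 4, 3, 4, 4, 5]

D: 1·0+4·7+3·0 = 28 | 4·0+4·2+5·4 = 28
A: 1·0+4·1+3·7 = 25 | 4·0+4·0+5·5 = 25
J: 1·5+4·5+3·6 = 43 | 4·0+4·7+5·3 = 43
M: 1·6+4·7+3·1 = 37 | 4·3+4·0+5·5 = 37
Z: 1·0+4·0+3·5 = 15 | 4·0+4·0+5·3 = 15
gcd(1,4,3,4,4,5) = 1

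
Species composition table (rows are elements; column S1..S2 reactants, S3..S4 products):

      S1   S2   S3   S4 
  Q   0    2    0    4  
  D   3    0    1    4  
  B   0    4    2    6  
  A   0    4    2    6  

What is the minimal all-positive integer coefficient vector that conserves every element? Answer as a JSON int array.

Coefficients: [5, 6, 3, 3]

Q: 5·0+6·2 = 12 | 3·0+3·4 = 12
D: 5·3+6·0 = 15 | 3·1+3·4 = 15
B: 5·0+6·4 = 24 | 3·2+3·6 = 24
A: 5·0+6·4 = 24 | 3·2+3·6 = 24
gcd(5,6,3,3) = 1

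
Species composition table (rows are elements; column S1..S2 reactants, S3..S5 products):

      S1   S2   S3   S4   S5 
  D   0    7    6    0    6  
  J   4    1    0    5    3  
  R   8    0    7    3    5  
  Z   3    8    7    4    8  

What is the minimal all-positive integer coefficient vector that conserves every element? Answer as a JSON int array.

Coefficients: [6, 6, 2, 3, 5]

D: 6·0+6·7 = 42 | 2·6+3·0+5·6 = 42
J: 6·4+6·1 = 30 | 2·0+3·5+5·3 = 30
R: 6·8+6·0 = 48 | 2·7+3·3+5·5 = 48
Z: 6·3+6·8 = 66 | 2·7+3·4+5·8 = 66
gcd(6,6,2,3,5) = 1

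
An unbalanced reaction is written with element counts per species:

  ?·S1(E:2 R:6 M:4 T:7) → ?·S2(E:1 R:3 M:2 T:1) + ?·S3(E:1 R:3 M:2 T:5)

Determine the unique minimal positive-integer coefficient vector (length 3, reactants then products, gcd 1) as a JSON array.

E: 4·2 = 8 | 3·1+5·1 = 8
R: 4·6 = 24 | 3·3+5·3 = 24
M: 4·4 = 16 | 3·2+5·2 = 16
T: 4·7 = 28 | 3·1+5·5 = 28
gcd(4,3,5) = 1

Coefficients: [4, 3, 5]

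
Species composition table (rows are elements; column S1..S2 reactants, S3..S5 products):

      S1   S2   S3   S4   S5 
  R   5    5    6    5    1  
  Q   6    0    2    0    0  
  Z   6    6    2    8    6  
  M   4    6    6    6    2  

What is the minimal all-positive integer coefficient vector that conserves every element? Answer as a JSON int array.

R: 1·5+6·5 = 35 | 3·6+3·5+2·1 = 35
Q: 1·6+6·0 = 6 | 3·2+3·0+2·0 = 6
Z: 1·6+6·6 = 42 | 3·2+3·8+2·6 = 42
M: 1·4+6·6 = 40 | 3·6+3·6+2·2 = 40
gcd(1,6,3,3,2) = 1

Coefficients: [1, 6, 3, 3, 2]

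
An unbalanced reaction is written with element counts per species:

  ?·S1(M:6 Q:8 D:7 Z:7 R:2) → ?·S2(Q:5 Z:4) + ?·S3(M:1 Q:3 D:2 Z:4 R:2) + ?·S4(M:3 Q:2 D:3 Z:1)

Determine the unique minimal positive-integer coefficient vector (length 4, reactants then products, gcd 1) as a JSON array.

Coefficients: [3, 1, 3, 5]

M: 3·6 = 18 | 1·0+3·1+5·3 = 18
Q: 3·8 = 24 | 1·5+3·3+5·2 = 24
D: 3·7 = 21 | 1·0+3·2+5·3 = 21
Z: 3·7 = 21 | 1·4+3·4+5·1 = 21
R: 3·2 = 6 | 1·0+3·2+5·0 = 6
gcd(3,1,3,5) = 1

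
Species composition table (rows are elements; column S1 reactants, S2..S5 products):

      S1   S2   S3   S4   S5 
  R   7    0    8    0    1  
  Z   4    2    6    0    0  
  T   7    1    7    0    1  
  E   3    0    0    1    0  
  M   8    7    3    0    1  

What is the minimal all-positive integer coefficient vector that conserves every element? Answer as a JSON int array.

R: 2·7 = 14 | 1·0+1·8+6·0+6·1 = 14
Z: 2·4 = 8 | 1·2+1·6+6·0+6·0 = 8
T: 2·7 = 14 | 1·1+1·7+6·0+6·1 = 14
E: 2·3 = 6 | 1·0+1·0+6·1+6·0 = 6
M: 2·8 = 16 | 1·7+1·3+6·0+6·1 = 16
gcd(2,1,1,6,6) = 1

Coefficients: [2, 1, 1, 6, 6]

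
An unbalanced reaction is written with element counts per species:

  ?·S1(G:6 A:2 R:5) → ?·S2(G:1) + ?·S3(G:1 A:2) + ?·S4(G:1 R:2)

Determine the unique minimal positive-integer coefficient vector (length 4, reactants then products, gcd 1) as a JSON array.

G: 2·6 = 12 | 5·1+2·1+5·1 = 12
A: 2·2 = 4 | 5·0+2·2+5·0 = 4
R: 2·5 = 10 | 5·0+2·0+5·2 = 10
gcd(2,5,2,5) = 1

Coefficients: [2, 5, 2, 5]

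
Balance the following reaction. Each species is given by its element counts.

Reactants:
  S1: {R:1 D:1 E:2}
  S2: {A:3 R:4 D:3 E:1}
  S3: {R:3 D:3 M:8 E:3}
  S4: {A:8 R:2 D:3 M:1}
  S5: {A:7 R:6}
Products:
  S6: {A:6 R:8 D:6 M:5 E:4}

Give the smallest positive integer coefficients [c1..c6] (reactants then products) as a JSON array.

A: 3·0+5·3+3·0+1·8+1·7 = 30 | 5·6 = 30
R: 3·1+5·4+3·3+1·2+1·6 = 40 | 5·8 = 40
D: 3·1+5·3+3·3+1·3+1·0 = 30 | 5·6 = 30
M: 3·0+5·0+3·8+1·1+1·0 = 25 | 5·5 = 25
E: 3·2+5·1+3·3+1·0+1·0 = 20 | 5·4 = 20
gcd(3,5,3,1,1,5) = 1

Coefficients: [3, 5, 3, 1, 1, 5]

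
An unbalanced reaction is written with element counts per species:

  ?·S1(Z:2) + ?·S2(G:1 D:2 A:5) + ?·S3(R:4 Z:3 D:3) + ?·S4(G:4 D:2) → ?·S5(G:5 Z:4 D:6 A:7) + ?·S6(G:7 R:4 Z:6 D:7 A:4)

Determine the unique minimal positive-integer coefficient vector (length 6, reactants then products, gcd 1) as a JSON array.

G: 5·0+3·1+2·0+4·4 = 19 | 1·5+2·7 = 19
R: 5·0+3·0+2·4+4·0 = 8 | 1·0+2·4 = 8
Z: 5·2+3·0+2·3+4·0 = 16 | 1·4+2·6 = 16
D: 5·0+3·2+2·3+4·2 = 20 | 1·6+2·7 = 20
A: 5·0+3·5+2·0+4·0 = 15 | 1·7+2·4 = 15
gcd(5,3,2,4,1,2) = 1

Coefficients: [5, 3, 2, 4, 1, 2]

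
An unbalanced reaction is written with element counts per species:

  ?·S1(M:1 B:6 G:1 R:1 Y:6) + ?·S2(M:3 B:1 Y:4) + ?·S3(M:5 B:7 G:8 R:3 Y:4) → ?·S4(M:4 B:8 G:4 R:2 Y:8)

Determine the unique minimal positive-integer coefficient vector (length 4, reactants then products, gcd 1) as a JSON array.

Coefficients: [4, 2, 2, 5]

M: 4·1+2·3+2·5 = 20 | 5·4 = 20
B: 4·6+2·1+2·7 = 40 | 5·8 = 40
G: 4·1+2·0+2·8 = 20 | 5·4 = 20
R: 4·1+2·0+2·3 = 10 | 5·2 = 10
Y: 4·6+2·4+2·4 = 40 | 5·8 = 40
gcd(4,2,2,5) = 1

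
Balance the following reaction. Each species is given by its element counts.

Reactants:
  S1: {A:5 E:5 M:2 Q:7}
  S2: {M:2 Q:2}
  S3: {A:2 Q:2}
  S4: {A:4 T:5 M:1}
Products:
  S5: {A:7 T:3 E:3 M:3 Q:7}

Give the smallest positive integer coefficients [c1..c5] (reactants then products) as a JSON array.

A: 3·5+3·0+4·2+3·4 = 35 | 5·7 = 35
T: 3·0+3·0+4·0+3·5 = 15 | 5·3 = 15
E: 3·5+3·0+4·0+3·0 = 15 | 5·3 = 15
M: 3·2+3·2+4·0+3·1 = 15 | 5·3 = 15
Q: 3·7+3·2+4·2+3·0 = 35 | 5·7 = 35
gcd(3,3,4,3,5) = 1

Coefficients: [3, 3, 4, 3, 5]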